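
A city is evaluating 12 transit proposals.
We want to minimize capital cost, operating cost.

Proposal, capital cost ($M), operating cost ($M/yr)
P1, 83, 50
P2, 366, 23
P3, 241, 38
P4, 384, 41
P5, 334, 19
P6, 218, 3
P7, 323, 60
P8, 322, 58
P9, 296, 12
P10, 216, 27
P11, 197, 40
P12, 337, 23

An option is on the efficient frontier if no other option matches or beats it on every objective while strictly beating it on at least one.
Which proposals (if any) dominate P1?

none

P2: worse on capital cost (366 vs 83).
P3: worse on capital cost (241 vs 83).
P4: worse on capital cost (384 vs 83).
P5: worse on capital cost (334 vs 83).
P6: worse on capital cost (218 vs 83).
P7: worse on capital cost (323 vs 83).
P8: worse on capital cost (322 vs 83).
P9: worse on capital cost (296 vs 83).
P10: worse on capital cost (216 vs 83).
P11: worse on capital cost (197 vs 83).
P12: worse on capital cost (337 vs 83).
No option dominates P1.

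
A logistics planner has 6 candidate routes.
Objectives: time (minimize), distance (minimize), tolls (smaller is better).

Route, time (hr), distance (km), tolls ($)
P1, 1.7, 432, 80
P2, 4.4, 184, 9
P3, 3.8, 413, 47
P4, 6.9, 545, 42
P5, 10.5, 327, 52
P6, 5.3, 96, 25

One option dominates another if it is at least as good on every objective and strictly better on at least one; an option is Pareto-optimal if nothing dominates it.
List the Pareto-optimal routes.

P1, P2, P3, P6

P1: not dominated (best time).
P2: not dominated (best tolls).
P3: not dominated.
P4: dominated by P2 (time 4.4≤6.9, distance 184≤545, tolls 9≤42).
P5: dominated by P2 (time 4.4≤10.5, distance 184≤327, tolls 9≤52).
P6: not dominated (best distance).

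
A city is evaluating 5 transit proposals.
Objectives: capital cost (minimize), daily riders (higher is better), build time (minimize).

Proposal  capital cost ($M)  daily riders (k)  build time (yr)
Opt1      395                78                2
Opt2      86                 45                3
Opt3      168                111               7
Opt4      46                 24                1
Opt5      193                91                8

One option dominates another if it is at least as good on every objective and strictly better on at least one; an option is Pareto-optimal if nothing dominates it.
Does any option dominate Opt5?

Yes

Opt3 vs Opt5: capital cost 168≤193, daily riders 111≥91, build time 7≤8 — Opt3 is at least as good on every objective and strictly better on at least one, so Opt3 dominates Opt5.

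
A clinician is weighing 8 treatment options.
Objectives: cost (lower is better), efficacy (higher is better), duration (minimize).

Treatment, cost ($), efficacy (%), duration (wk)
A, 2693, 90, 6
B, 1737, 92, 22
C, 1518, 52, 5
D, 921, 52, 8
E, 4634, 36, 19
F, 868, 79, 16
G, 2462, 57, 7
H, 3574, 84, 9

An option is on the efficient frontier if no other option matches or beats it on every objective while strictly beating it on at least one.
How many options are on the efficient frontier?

A: not dominated.
B: not dominated (best efficacy).
C: not dominated (best duration).
D: not dominated.
E: dominated by A (cost 2693≤4634, efficacy 90≥36, duration 6≤19).
F: not dominated (best cost).
G: not dominated.
H: dominated by A (cost 2693≤3574, efficacy 90≥84, duration 6≤9).
Pareto-optimal: A, B, C, D, F, G → 6.

6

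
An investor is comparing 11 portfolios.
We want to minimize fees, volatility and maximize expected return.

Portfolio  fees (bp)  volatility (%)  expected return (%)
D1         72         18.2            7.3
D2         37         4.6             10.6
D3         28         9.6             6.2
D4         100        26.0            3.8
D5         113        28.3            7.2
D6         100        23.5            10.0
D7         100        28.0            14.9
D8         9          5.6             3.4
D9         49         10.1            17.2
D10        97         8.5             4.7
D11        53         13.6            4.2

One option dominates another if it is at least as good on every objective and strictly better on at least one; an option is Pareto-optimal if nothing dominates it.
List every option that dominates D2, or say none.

D1: worse on fees (72 vs 37).
D3: worse on volatility (9.6 vs 4.6).
D4: worse on fees (100 vs 37).
D5: worse on fees (113 vs 37).
D6: worse on fees (100 vs 37).
D7: worse on fees (100 vs 37).
D8: worse on volatility (5.6 vs 4.6).
D9: worse on fees (49 vs 37).
D10: worse on fees (97 vs 37).
D11: worse on fees (53 vs 37).
No option dominates D2.

none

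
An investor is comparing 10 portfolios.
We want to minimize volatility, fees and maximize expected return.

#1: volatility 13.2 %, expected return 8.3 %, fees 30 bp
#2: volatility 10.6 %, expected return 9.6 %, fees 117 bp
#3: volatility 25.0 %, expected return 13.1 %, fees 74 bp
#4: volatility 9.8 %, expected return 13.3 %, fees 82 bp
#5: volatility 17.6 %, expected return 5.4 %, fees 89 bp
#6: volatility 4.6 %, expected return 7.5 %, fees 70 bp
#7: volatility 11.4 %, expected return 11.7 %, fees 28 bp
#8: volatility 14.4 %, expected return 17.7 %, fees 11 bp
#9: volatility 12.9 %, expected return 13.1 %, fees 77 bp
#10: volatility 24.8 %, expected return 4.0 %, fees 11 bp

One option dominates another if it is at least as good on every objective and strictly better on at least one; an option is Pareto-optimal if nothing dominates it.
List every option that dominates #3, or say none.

#8: volatility 14.4≤25.0, expected return 17.7≥13.1, fees 11≤74 — dominates #3.
Others (#1, #2, #4, #5, #6, #7, #9, #10) are each worse than #3 on at least one objective.

#8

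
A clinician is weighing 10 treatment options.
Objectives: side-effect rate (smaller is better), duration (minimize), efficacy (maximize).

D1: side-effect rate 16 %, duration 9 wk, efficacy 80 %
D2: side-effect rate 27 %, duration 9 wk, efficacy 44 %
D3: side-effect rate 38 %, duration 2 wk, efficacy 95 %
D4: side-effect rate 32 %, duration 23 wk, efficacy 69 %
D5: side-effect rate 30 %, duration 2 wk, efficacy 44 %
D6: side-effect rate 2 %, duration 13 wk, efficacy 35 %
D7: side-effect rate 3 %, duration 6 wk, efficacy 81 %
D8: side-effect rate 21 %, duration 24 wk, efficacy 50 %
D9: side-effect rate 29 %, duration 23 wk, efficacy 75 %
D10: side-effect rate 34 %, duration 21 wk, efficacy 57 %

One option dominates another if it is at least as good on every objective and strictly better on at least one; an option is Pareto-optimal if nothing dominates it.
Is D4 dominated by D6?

D6 vs D4: D6 is worse on efficacy (35 vs 69), so it does not dominate D4.

No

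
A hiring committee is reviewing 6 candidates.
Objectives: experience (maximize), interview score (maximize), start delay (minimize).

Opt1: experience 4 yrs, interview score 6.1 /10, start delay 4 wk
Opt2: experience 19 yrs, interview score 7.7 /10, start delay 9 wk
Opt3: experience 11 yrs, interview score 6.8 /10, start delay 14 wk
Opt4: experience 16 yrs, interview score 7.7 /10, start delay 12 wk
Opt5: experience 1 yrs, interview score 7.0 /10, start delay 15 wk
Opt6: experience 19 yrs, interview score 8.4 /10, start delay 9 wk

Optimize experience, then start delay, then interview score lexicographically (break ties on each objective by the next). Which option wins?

First maximize experience: best is 19, kept {Opt2, Opt6}.
Then minimize start delay: best is 9, kept {Opt2, Opt6}.
Then maximize interview score: best is 8.4, kept {Opt6}.

Opt6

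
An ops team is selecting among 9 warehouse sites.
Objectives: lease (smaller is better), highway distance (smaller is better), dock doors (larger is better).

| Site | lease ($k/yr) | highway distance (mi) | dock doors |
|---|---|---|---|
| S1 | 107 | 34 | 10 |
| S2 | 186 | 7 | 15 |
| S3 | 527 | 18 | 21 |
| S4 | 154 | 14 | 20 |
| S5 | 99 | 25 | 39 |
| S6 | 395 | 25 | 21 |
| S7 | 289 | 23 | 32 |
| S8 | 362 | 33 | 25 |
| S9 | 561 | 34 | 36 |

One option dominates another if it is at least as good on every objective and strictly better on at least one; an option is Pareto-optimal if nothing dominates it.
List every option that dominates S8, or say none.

S5, S7

S5: lease 99≤362, highway distance 25≤33, dock doors 39≥25 — dominates S8.
S7: lease 289≤362, highway distance 23≤33, dock doors 32≥25 — dominates S8.
Others (S1, S2, S3, S4, S6, S9) are each worse than S8 on at least one objective.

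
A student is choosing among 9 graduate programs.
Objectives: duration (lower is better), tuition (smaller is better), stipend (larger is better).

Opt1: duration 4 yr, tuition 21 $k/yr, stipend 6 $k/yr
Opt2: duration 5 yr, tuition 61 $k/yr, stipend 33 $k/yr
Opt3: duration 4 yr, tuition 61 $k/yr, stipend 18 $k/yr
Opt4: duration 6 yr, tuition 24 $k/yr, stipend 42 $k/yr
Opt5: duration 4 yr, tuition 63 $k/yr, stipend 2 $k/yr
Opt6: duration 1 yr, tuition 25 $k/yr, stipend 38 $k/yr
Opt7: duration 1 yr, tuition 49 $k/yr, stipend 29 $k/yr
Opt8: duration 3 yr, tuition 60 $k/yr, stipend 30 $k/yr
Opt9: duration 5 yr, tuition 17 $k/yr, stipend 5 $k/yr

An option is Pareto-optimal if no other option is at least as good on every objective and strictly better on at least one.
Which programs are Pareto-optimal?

Opt1, Opt4, Opt6, Opt9

Opt1: not dominated.
Opt2: dominated by Opt6 (duration 1≤5, tuition 25≤61, stipend 38≥33).
Opt3: dominated by Opt6 (duration 1≤4, tuition 25≤61, stipend 38≥18).
Opt4: not dominated (best stipend).
Opt5: dominated by Opt1 (duration 4≤4, tuition 21≤63, stipend 6≥2).
Opt6: not dominated.
Opt7: dominated by Opt6 (duration 1≤1, tuition 25≤49, stipend 38≥29).
Opt8: dominated by Opt6 (duration 1≤3, tuition 25≤60, stipend 38≥30).
Opt9: not dominated (best tuition).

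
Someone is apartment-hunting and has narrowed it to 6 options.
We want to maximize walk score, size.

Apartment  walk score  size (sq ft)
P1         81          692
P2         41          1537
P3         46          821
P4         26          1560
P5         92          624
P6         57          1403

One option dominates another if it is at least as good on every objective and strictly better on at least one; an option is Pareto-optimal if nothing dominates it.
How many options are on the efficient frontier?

P1: not dominated.
P2: not dominated.
P3: dominated by P6 (walk score 57≥46, size 1403≥821).
P4: not dominated (best size).
P5: not dominated (best walk score).
P6: not dominated.
Pareto-optimal: P1, P2, P4, P5, P6 → 5.

5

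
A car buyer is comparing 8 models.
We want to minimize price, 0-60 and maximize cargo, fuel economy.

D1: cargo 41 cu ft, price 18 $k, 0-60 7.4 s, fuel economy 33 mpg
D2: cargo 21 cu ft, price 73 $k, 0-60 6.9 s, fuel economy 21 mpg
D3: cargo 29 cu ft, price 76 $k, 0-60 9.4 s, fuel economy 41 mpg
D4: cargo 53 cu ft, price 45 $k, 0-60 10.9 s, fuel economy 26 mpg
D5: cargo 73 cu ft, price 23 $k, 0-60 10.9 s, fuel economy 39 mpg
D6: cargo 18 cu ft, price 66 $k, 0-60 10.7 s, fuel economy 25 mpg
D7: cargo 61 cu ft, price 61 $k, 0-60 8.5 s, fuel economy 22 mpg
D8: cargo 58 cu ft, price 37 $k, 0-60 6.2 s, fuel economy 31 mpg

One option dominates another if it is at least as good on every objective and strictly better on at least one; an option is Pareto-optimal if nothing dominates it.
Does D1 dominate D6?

Yes

D1 vs D6: cargo 41≥18, price 18≤66, 0-60 7.4≤10.7, fuel economy 33≥25 — D1 is at least as good on every objective with at least one strict improvement.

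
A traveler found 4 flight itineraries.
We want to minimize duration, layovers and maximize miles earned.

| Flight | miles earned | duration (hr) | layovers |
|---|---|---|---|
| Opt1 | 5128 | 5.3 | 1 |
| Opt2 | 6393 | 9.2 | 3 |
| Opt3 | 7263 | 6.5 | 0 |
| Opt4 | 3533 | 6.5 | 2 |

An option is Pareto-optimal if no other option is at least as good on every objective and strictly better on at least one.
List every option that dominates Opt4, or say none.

Opt1, Opt3

Opt1: miles earned 5128≥3533, duration 5.3≤6.5, layovers 1≤2 — dominates Opt4.
Opt3: miles earned 7263≥3533, duration 6.5≤6.5, layovers 0≤2 — dominates Opt4.
Others (Opt2) are each worse than Opt4 on at least one objective.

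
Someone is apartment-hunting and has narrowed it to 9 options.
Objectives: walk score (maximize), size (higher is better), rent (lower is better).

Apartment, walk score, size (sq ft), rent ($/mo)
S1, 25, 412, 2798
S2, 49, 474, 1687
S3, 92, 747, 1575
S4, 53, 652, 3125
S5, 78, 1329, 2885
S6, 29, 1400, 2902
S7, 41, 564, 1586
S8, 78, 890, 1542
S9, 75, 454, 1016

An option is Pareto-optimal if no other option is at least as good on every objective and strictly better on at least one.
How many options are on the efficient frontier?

5

S1: dominated by S2 (walk score 49≥25, size 474≥412, rent 1687≤2798).
S2: dominated by S3 (walk score 92≥49, size 747≥474, rent 1575≤1687).
S3: not dominated (best walk score).
S4: dominated by S3 (walk score 92≥53, size 747≥652, rent 1575≤3125).
S5: not dominated.
S6: not dominated (best size).
S7: dominated by S3 (walk score 92≥41, size 747≥564, rent 1575≤1586).
S8: not dominated.
S9: not dominated (best rent).
Pareto-optimal: S3, S5, S6, S8, S9 → 5.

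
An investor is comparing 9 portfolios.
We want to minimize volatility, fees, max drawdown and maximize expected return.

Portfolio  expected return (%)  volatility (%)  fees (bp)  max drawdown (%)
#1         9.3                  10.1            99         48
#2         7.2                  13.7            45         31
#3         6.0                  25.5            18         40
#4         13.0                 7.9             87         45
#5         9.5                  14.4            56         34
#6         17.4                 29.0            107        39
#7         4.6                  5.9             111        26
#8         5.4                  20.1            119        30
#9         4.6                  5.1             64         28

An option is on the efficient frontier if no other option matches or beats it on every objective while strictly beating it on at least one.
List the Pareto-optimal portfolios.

#1: dominated by #4 (expected return 13.0≥9.3, volatility 7.9≤10.1, fees 87≤99, max drawdown 45≤48).
#2: not dominated.
#3: not dominated (best fees).
#4: not dominated.
#5: not dominated.
#6: not dominated (best expected return).
#7: not dominated (best max drawdown).
#8: not dominated.
#9: not dominated (best volatility).

#2, #3, #4, #5, #6, #7, #8, #9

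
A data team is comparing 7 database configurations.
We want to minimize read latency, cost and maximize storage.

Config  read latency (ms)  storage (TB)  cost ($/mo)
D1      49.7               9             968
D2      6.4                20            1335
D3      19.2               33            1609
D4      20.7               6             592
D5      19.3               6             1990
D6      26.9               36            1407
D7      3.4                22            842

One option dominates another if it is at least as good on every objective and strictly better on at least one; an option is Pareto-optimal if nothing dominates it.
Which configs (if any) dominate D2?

D7: read latency 3.4≤6.4, storage 22≥20, cost 842≤1335 — dominates D2.
Others (D1, D3, D4, D5, D6) are each worse than D2 on at least one objective.

D7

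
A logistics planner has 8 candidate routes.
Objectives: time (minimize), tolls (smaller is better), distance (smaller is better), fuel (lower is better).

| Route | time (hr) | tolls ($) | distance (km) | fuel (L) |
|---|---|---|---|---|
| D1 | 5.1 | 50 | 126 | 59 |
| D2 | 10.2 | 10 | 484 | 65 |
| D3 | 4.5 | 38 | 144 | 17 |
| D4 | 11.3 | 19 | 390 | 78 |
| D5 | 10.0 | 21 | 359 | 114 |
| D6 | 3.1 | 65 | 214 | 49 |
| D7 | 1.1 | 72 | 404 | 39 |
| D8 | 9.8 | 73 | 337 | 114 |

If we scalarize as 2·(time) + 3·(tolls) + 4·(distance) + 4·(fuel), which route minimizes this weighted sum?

D3

D1: 2·5.1 + 3·50 + 4·126 + 4·59 = 900.2
D2: 2·10.2 + 3·10 + 4·484 + 4·65 = 2246.4
D3: 2·4.5 + 3·38 + 4·144 + 4·17 = 767.0
D4: 2·11.3 + 3·19 + 4·390 + 4·78 = 1951.6
D5: 2·10.0 + 3·21 + 4·359 + 4·114 = 1975.0
D6: 2·3.1 + 3·65 + 4·214 + 4·49 = 1253.2
D7: 2·1.1 + 3·72 + 4·404 + 4·39 = 1990.2
D8: 2·9.8 + 3·73 + 4·337 + 4·114 = 2042.6
Lowest: D3 at 767.0.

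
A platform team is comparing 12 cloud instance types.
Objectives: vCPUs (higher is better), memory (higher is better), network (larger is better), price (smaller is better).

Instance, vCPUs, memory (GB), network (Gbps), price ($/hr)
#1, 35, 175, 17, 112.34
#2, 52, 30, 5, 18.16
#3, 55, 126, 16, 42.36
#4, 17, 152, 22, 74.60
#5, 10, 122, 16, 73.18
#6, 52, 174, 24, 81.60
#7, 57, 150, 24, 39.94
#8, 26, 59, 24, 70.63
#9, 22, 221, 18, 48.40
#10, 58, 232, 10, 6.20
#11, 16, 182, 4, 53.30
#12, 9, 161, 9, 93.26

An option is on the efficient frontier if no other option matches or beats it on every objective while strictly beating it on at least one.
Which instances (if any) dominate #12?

#6, #9, #10

#6: vCPUs 52≥9, memory 174≥161, network 24≥9, price 81.60≤93.26 — dominates #12.
#9: vCPUs 22≥9, memory 221≥161, network 18≥9, price 48.40≤93.26 — dominates #12.
#10: vCPUs 58≥9, memory 232≥161, network 10≥9, price 6.20≤93.26 — dominates #12.
Others (#1, #2, #3, #4, #5, #7, #8, #11) are each worse than #12 on at least one objective.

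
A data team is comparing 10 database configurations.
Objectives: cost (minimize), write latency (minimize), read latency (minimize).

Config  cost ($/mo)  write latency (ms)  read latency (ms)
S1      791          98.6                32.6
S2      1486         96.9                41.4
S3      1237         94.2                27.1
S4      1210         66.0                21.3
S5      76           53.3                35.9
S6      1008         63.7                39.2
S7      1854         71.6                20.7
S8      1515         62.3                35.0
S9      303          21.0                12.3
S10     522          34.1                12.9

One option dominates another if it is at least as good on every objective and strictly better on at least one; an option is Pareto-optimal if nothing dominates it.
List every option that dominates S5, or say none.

none

S1: worse on cost (791 vs 76).
S2: worse on cost (1486 vs 76).
S3: worse on cost (1237 vs 76).
S4: worse on cost (1210 vs 76).
S6: worse on cost (1008 vs 76).
S7: worse on cost (1854 vs 76).
S8: worse on cost (1515 vs 76).
S9: worse on cost (303 vs 76).
S10: worse on cost (522 vs 76).
No option dominates S5.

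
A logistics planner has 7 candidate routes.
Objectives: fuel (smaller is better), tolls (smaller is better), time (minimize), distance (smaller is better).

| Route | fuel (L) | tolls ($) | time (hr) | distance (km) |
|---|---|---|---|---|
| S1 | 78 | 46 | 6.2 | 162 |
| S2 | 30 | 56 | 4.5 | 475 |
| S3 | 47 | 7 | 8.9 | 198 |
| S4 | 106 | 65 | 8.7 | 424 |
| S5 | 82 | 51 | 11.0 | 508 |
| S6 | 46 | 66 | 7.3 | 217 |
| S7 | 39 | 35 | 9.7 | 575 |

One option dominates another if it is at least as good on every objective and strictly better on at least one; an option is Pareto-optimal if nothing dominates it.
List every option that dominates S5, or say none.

S1, S3

S1: fuel 78≤82, tolls 46≤51, time 6.2≤11.0, distance 162≤508 — dominates S5.
S3: fuel 47≤82, tolls 7≤51, time 8.9≤11.0, distance 198≤508 — dominates S5.
Others (S2, S4, S6, S7) are each worse than S5 on at least one objective.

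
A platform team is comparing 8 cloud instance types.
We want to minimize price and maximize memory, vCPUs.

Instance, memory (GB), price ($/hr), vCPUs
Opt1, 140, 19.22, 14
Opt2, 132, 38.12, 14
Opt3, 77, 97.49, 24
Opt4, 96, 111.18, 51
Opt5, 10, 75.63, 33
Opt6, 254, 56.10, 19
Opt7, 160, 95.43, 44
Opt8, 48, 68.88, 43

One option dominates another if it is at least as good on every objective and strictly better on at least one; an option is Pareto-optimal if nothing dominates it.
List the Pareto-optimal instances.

Opt1: not dominated (best price).
Opt2: dominated by Opt1 (memory 140≥132, price 19.22≤38.12, vCPUs 14≥14).
Opt3: dominated by Opt7 (memory 160≥77, price 95.43≤97.49, vCPUs 44≥24).
Opt4: not dominated (best vCPUs).
Opt5: dominated by Opt8 (memory 48≥10, price 68.88≤75.63, vCPUs 43≥33).
Opt6: not dominated (best memory).
Opt7: not dominated.
Opt8: not dominated.

Opt1, Opt4, Opt6, Opt7, Opt8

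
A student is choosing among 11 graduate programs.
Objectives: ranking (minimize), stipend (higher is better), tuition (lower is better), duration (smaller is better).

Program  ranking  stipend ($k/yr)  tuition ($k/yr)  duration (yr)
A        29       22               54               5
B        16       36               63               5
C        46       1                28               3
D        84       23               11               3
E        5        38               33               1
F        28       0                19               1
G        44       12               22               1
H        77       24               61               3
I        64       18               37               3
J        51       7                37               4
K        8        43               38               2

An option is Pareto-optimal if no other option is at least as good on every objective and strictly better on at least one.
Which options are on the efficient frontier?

D, E, F, G, K

A: dominated by E (ranking 5≤29, stipend 38≥22, tuition 33≤54, duration 1≤5).
B: dominated by E (ranking 5≤16, stipend 38≥36, tuition 33≤63, duration 1≤5).
C: dominated by G (ranking 44≤46, stipend 12≥1, tuition 22≤28, duration 1≤3).
D: not dominated (best tuition).
E: not dominated (best ranking).
F: not dominated.
G: not dominated.
H: dominated by E (ranking 5≤77, stipend 38≥24, tuition 33≤61, duration 1≤3).
I: dominated by E (ranking 5≤64, stipend 38≥18, tuition 33≤37, duration 1≤3).
J: dominated by E (ranking 5≤51, stipend 38≥7, tuition 33≤37, duration 1≤4).
K: not dominated (best stipend).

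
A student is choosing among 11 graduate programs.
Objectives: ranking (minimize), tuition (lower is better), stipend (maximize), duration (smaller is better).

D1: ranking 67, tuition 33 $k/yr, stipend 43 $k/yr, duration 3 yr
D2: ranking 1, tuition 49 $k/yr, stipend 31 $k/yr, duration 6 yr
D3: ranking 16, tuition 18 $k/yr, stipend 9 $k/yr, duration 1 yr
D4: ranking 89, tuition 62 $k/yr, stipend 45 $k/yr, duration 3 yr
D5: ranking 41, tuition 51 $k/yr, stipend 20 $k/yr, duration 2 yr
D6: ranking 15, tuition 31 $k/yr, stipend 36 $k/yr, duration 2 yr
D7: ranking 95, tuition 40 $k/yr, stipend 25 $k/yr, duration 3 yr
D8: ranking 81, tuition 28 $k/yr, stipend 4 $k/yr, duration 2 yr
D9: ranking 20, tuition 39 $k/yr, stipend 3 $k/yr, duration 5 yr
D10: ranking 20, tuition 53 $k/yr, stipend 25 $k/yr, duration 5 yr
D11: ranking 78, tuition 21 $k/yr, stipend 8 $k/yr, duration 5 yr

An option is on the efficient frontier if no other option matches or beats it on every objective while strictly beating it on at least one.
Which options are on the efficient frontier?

D1: not dominated.
D2: not dominated (best ranking).
D3: not dominated (best tuition).
D4: not dominated (best stipend).
D5: dominated by D6 (ranking 15≤41, tuition 31≤51, stipend 36≥20, duration 2≤2).
D6: not dominated.
D7: dominated by D1 (ranking 67≤95, tuition 33≤40, stipend 43≥25, duration 3≤3).
D8: dominated by D3 (ranking 16≤81, tuition 18≤28, stipend 9≥4, duration 1≤2).
D9: dominated by D3 (ranking 16≤20, tuition 18≤39, stipend 9≥3, duration 1≤5).
D10: dominated by D6 (ranking 15≤20, tuition 31≤53, stipend 36≥25, duration 2≤5).
D11: dominated by D3 (ranking 16≤78, tuition 18≤21, stipend 9≥8, duration 1≤5).

D1, D2, D3, D4, D6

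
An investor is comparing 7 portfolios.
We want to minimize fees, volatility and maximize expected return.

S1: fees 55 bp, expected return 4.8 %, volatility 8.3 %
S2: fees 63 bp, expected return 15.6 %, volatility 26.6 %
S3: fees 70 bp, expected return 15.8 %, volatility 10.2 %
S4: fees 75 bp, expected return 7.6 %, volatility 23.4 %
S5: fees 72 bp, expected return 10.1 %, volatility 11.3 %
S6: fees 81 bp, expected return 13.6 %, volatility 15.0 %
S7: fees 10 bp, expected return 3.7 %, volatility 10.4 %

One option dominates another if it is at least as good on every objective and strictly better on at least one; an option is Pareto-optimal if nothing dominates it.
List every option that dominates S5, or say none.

S3: fees 70≤72, expected return 15.8≥10.1, volatility 10.2≤11.3 — dominates S5.
Others (S1, S2, S4, S6, S7) are each worse than S5 on at least one objective.

S3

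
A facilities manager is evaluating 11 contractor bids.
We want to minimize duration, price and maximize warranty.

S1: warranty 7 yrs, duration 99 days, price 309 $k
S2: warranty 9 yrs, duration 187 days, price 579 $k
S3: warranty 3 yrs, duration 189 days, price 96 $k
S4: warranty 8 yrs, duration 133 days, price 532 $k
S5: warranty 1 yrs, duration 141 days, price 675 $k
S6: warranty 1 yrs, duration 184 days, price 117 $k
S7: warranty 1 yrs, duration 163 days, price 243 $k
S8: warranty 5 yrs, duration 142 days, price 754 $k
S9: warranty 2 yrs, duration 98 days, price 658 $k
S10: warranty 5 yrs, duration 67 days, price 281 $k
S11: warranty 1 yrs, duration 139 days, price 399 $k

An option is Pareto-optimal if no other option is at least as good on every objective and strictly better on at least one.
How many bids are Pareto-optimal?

S1: not dominated.
S2: not dominated (best warranty).
S3: not dominated (best price).
S4: not dominated.
S5: dominated by S1 (warranty 7≥1, duration 99≤141, price 309≤675).
S6: not dominated.
S7: not dominated.
S8: dominated by S1 (warranty 7≥5, duration 99≤142, price 309≤754).
S9: dominated by S10 (warranty 5≥2, duration 67≤98, price 281≤658).
S10: not dominated (best duration).
S11: dominated by S1 (warranty 7≥1, duration 99≤139, price 309≤399).
Pareto-optimal: S1, S2, S3, S4, S6, S7, S10 → 7.

7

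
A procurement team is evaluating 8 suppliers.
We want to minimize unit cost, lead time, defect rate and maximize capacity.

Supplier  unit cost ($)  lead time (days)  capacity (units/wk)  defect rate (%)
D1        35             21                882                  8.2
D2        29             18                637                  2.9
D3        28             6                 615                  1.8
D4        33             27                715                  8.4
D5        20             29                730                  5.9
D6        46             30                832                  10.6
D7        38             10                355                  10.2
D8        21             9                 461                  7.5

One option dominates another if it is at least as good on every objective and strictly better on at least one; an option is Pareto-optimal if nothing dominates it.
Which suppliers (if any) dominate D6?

D1

D1: unit cost 35≤46, lead time 21≤30, capacity 882≥832, defect rate 8.2≤10.6 — dominates D6.
Others (D2, D3, D4, D5, D7, D8) are each worse than D6 on at least one objective.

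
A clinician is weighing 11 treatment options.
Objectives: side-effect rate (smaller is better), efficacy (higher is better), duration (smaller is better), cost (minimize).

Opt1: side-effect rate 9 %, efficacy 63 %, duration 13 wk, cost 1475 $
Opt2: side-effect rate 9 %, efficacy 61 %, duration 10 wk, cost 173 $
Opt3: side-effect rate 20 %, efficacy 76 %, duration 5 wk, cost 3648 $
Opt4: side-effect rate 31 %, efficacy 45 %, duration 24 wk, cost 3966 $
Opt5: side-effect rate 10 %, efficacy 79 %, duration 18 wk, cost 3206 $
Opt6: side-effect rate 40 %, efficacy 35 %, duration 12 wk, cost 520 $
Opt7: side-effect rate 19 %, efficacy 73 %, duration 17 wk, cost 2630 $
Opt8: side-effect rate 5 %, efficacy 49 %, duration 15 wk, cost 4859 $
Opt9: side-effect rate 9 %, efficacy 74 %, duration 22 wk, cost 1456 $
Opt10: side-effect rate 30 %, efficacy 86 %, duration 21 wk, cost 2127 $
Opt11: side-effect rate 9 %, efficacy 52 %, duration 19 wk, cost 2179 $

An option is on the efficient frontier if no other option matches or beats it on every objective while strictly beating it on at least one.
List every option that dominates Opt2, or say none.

none

Opt1: worse on duration (13 vs 10).
Opt3: worse on side-effect rate (20 vs 9).
Opt4: worse on side-effect rate (31 vs 9).
Opt5: worse on side-effect rate (10 vs 9).
Opt6: worse on side-effect rate (40 vs 9).
Opt7: worse on side-effect rate (19 vs 9).
Opt8: worse on efficacy (49 vs 61).
Opt9: worse on duration (22 vs 10).
Opt10: worse on side-effect rate (30 vs 9).
Opt11: worse on efficacy (52 vs 61).
No option dominates Opt2.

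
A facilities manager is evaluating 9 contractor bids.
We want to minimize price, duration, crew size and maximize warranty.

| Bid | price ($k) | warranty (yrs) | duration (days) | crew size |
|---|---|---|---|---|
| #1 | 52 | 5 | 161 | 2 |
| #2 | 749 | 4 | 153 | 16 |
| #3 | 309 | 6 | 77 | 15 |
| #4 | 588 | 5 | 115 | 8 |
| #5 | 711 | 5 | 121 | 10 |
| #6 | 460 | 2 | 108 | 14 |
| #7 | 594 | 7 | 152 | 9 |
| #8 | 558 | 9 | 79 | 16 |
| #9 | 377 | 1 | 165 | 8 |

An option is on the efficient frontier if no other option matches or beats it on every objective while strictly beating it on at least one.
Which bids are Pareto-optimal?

#1, #3, #4, #6, #7, #8

#1: not dominated (best price).
#2: dominated by #3 (price 309≤749, warranty 6≥4, duration 77≤153, crew size 15≤16).
#3: not dominated (best duration).
#4: not dominated.
#5: dominated by #4 (price 588≤711, warranty 5≥5, duration 115≤121, crew size 8≤10).
#6: not dominated.
#7: not dominated.
#8: not dominated (best warranty).
#9: dominated by #1 (price 52≤377, warranty 5≥1, duration 161≤165, crew size 2≤8).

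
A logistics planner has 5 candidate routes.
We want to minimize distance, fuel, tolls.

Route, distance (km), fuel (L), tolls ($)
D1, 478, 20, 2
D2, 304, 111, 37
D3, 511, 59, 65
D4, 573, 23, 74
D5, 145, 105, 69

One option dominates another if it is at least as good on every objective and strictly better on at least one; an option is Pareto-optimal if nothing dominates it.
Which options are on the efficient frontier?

D1: not dominated (best fuel).
D2: not dominated.
D3: dominated by D1 (distance 478≤511, fuel 20≤59, tolls 2≤65).
D4: dominated by D1 (distance 478≤573, fuel 20≤23, tolls 2≤74).
D5: not dominated (best distance).

D1, D2, D5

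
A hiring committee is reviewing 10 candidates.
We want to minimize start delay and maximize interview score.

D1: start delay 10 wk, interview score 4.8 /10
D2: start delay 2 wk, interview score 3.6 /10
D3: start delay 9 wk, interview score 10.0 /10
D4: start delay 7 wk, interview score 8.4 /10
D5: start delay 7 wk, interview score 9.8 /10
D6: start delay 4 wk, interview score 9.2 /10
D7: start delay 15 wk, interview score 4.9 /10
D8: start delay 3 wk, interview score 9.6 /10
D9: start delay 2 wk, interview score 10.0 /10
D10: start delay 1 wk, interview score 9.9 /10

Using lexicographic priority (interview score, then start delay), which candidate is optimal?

D9

First maximize interview score: best is 10.0, kept {D3, D9}.
Then minimize start delay: best is 2, kept {D9}.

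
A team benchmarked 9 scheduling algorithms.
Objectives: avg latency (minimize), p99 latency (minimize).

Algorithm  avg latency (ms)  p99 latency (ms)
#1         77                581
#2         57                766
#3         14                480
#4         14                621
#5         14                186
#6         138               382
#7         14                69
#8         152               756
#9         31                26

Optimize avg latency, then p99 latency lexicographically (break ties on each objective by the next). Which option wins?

#7

First minimize avg latency: best is 14, kept {#3, #4, #5, #7}.
Then minimize p99 latency: best is 69, kept {#7}.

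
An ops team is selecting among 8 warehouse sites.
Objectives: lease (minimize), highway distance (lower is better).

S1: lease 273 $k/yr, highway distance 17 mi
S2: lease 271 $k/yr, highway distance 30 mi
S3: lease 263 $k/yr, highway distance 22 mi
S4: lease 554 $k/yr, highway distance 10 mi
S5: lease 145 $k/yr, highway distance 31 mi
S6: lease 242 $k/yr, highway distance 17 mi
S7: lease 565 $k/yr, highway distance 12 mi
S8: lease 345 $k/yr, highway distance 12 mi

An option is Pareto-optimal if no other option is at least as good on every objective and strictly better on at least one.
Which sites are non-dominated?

S4, S5, S6, S8

S1: dominated by S6 (lease 242≤273, highway distance 17≤17).
S2: dominated by S3 (lease 263≤271, highway distance 22≤30).
S3: dominated by S6 (lease 242≤263, highway distance 17≤22).
S4: not dominated (best highway distance).
S5: not dominated (best lease).
S6: not dominated.
S7: dominated by S4 (lease 554≤565, highway distance 10≤12).
S8: not dominated.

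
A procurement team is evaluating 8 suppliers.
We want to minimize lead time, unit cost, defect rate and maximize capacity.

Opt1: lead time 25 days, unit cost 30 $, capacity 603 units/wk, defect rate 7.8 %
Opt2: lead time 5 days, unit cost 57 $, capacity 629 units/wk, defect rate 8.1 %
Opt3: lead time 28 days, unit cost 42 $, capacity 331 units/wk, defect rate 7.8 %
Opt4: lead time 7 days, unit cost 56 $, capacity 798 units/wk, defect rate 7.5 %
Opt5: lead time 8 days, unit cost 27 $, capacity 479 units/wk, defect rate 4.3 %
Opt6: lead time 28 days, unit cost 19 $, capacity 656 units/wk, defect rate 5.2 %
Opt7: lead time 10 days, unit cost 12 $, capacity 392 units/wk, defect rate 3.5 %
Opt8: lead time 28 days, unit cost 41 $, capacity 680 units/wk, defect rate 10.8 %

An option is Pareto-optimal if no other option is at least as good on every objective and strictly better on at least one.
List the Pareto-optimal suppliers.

Opt1: not dominated.
Opt2: not dominated (best lead time).
Opt3: dominated by Opt1 (lead time 25≤28, unit cost 30≤42, capacity 603≥331, defect rate 7.8≤7.8).
Opt4: not dominated (best capacity).
Opt5: not dominated.
Opt6: not dominated.
Opt7: not dominated (best unit cost).
Opt8: not dominated.

Opt1, Opt2, Opt4, Opt5, Opt6, Opt7, Opt8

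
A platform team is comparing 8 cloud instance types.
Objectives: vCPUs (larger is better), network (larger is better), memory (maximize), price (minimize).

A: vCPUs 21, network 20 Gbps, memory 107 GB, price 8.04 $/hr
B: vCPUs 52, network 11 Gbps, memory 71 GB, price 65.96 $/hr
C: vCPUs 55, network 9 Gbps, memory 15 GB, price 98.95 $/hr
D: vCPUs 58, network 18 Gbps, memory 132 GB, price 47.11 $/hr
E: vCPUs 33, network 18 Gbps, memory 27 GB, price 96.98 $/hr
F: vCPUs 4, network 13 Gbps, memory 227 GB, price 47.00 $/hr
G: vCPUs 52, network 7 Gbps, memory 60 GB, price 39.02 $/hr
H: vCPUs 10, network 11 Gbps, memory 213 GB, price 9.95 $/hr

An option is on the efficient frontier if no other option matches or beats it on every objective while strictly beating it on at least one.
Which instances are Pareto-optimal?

A: not dominated (best network).
B: dominated by D (vCPUs 58≥52, network 18≥11, memory 132≥71, price 47.11≤65.96).
C: dominated by D (vCPUs 58≥55, network 18≥9, memory 132≥15, price 47.11≤98.95).
D: not dominated (best vCPUs).
E: dominated by D (vCPUs 58≥33, network 18≥18, memory 132≥27, price 47.11≤96.98).
F: not dominated (best memory).
G: not dominated.
H: not dominated.

A, D, F, G, H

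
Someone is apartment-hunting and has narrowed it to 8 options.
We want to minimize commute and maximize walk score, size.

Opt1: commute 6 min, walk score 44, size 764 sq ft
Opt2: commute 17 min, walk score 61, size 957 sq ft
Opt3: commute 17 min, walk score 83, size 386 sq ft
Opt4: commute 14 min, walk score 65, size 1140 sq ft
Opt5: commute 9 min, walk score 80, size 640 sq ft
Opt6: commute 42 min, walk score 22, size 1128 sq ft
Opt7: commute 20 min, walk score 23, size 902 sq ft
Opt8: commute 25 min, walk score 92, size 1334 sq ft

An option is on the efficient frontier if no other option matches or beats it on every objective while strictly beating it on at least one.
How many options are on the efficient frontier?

Opt1: not dominated (best commute).
Opt2: dominated by Opt4 (commute 14≤17, walk score 65≥61, size 1140≥957).
Opt3: not dominated.
Opt4: not dominated.
Opt5: not dominated.
Opt6: dominated by Opt4 (commute 14≤42, walk score 65≥22, size 1140≥1128).
Opt7: dominated by Opt2 (commute 17≤20, walk score 61≥23, size 957≥902).
Opt8: not dominated (best walk score).
Pareto-optimal: Opt1, Opt3, Opt4, Opt5, Opt8 → 5.

5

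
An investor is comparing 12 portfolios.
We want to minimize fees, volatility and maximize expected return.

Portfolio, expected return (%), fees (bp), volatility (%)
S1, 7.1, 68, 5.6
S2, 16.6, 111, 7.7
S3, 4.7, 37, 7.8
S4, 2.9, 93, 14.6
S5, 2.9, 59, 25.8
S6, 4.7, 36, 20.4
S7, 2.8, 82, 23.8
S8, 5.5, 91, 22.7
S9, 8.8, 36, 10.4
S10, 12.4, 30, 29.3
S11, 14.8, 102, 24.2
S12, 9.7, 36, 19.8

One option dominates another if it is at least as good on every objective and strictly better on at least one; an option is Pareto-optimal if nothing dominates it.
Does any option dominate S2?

S1: worse on expected return (7.1 vs 16.6).
S3: worse on expected return (4.7 vs 16.6).
S4: worse on expected return (2.9 vs 16.6).
S5: worse on expected return (2.9 vs 16.6).
S6: worse on expected return (4.7 vs 16.6).
S7: worse on expected return (2.8 vs 16.6).
S8: worse on expected return (5.5 vs 16.6).
S9: worse on expected return (8.8 vs 16.6).
S10: worse on expected return (12.4 vs 16.6).
S11: worse on expected return (14.8 vs 16.6).
S12: worse on expected return (9.7 vs 16.6).
No option is at least as good as S2 on every objective and strictly better on one.

No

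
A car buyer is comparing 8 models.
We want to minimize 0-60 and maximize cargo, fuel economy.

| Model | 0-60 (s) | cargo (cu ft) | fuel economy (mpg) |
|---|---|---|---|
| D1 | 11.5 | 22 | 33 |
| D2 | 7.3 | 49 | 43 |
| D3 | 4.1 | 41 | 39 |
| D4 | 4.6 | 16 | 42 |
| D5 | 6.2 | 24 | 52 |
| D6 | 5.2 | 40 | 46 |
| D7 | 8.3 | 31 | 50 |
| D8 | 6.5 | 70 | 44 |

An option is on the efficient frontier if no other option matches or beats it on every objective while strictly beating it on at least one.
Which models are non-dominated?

D1: dominated by D2 (0-60 7.3≤11.5, cargo 49≥22, fuel economy 43≥33).
D2: dominated by D8 (0-60 6.5≤7.3, cargo 70≥49, fuel economy 44≥43).
D3: not dominated (best 0-60).
D4: not dominated.
D5: not dominated (best fuel economy).
D6: not dominated.
D7: not dominated.
D8: not dominated (best cargo).

D3, D4, D5, D6, D7, D8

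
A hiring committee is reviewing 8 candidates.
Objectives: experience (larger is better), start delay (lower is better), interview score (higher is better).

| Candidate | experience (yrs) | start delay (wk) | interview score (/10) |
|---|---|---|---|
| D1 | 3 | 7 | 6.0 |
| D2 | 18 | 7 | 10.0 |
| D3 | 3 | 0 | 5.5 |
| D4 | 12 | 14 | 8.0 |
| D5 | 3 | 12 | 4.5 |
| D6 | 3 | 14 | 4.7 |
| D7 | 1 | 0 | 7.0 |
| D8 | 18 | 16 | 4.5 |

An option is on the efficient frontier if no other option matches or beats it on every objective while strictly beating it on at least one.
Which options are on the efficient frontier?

D1: dominated by D2 (experience 18≥3, start delay 7≤7, interview score 10.0≥6.0).
D2: not dominated (best interview score).
D3: not dominated.
D4: dominated by D2 (experience 18≥12, start delay 7≤14, interview score 10.0≥8.0).
D5: dominated by D1 (experience 3≥3, start delay 7≤12, interview score 6.0≥4.5).
D6: dominated by D1 (experience 3≥3, start delay 7≤14, interview score 6.0≥4.7).
D7: not dominated.
D8: dominated by D2 (experience 18≥18, start delay 7≤16, interview score 10.0≥4.5).

D2, D3, D7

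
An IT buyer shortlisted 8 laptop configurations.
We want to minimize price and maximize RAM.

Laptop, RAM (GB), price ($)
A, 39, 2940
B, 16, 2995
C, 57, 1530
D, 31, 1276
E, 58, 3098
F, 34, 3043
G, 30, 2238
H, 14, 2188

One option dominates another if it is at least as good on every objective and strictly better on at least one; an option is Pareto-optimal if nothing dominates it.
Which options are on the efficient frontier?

A: dominated by C (RAM 57≥39, price 1530≤2940).
B: dominated by A (RAM 39≥16, price 2940≤2995).
C: not dominated.
D: not dominated (best price).
E: not dominated (best RAM).
F: dominated by A (RAM 39≥34, price 2940≤3043).
G: dominated by C (RAM 57≥30, price 1530≤2238).
H: dominated by C (RAM 57≥14, price 1530≤2188).

C, D, E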